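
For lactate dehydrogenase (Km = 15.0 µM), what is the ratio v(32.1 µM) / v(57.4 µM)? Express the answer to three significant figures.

0.860

Since Vmax cancels, v₂/v₁ = [S]₂(Km+[S]₁) / [S]₁(Km+[S]₂).
= 32.1×(15.0+57.4) / (57.4×(15.0+32.1)) = 2324/2704 = 0.860.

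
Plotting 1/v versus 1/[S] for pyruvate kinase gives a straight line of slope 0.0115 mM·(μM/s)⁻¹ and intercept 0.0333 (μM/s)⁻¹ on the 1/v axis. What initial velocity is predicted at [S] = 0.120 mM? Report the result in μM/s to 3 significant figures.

7.74 μM/s

The y-intercept is 1/Vmax, so Vmax = 1/0.0333 = 30.0 μM/s.
The slope is Km/Vmax, so Km = 0.0115 × 30.0 = 0.345 mM.
Then v = 30.0 × 0.120/(0.345 + 0.120) = 7.74 μM/s.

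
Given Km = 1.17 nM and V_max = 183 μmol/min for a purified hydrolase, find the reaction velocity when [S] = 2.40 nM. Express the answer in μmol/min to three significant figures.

[S]/(Km+[S]) = 2.40/3.570 = 0.6723, the fractional saturation.
v = 0.6723 × Vmax = 0.6723 × 183 = 123 μmol/min.

123 μmol/min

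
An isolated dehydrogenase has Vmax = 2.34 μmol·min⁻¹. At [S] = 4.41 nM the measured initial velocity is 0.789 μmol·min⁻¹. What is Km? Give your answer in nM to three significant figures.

8.67 nM

v/Vmax = 0.789/2.34 = 0.3372 = [S]/(Km+[S]).
So Km + [S] = [S]/0.3372 = 13.08 nM, giving Km = 13.08 − 4.41 = 8.67 nM.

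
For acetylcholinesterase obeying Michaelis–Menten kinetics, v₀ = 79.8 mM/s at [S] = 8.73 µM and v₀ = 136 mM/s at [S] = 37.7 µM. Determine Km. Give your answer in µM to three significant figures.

In reciprocal form, 1/v = (Km/Vmax)·(1/[S]) + 1/Vmax. The two points give (1/[S], 1/v) = (0.1145, 0.01253) and (0.02653, 0.007353).
Slope = (0.01253 − 0.007353)/(0.1145 − 0.02653) = 0.05883; intercept = 0.01253 − 0.05883×0.1145 = 0.005792.
Vmax = 1/intercept = 173 mM/s; Km = slope × Vmax = 0.05883 × 173 = 10.2 µM.

10.2 µM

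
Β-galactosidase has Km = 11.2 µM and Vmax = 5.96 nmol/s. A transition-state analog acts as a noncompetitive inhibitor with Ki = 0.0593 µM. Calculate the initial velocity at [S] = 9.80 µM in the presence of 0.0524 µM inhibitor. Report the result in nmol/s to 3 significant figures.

1.48 nmol/s

α = 1 + [I]/Ki = 1 + 0.0524/0.0593 = 1.884.
For a noncompetitive inhibitor, Vmax is reduced to Vmax/α while Km is unchanged: Km,app = 11.2 µM, Vmax,app = 3.16 nmol/s.
v = Vmax,app·[S]/(Km,app + [S]) = 3.16 × 9.80/(11.2 + 9.80) = 1.48 nmol/s.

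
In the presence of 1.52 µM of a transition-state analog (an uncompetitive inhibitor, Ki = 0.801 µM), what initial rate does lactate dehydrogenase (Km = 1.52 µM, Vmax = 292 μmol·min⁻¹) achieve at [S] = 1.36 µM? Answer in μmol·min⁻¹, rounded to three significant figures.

72.7 μmol·min⁻¹

With α = 1 + [I]/Ki = 1 + 1.52/0.801 = 2.898, the uncompetitive rate law is v = (Vmax/α)·[S] / (Km/α + [S]).
v = (292/2.898)×1.36 / (1.52/2.898 + 1.36) = 137.1/1.885 = 72.7 μmol·min⁻¹.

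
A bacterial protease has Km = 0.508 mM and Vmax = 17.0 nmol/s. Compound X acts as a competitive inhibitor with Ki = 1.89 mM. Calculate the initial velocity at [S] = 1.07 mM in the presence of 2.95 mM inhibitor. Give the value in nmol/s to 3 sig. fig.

α = 1 + [I]/Ki = 1 + 2.95/1.89 = 2.561.
For a competitive inhibitor, Vmax is unchanged and the apparent Km becomes α·Km: Km,app = 1.30 mM, Vmax,app = 17.0 nmol/s.
v = Vmax,app·[S]/(Km,app + [S]) = 17.0 × 1.07/(1.30 + 1.07) = 7.67 nmol/s.

7.67 nmol/s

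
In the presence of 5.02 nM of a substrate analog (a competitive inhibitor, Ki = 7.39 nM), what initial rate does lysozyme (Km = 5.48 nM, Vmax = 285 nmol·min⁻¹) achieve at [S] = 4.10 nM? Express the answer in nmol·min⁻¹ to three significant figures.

With α = 1 + [I]/Ki = 1 + 5.02/7.39 = 1.679, the competitive rate law is v = Vmax[S] / (αKm + [S]).
v = 285×4.10 / (1.679×5.48 + 4.10) = 1168/13.30 = 87.8 nmol·min⁻¹.

87.8 nmol·min⁻¹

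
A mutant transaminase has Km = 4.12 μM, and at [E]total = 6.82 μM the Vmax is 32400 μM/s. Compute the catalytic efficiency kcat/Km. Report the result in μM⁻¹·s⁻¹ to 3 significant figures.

1150 μM⁻¹·s⁻¹

kcat = Vmax/[E]total = 32400/6.82 = 4750 s⁻¹.
kcat/Km = 4750/4.12 = 1150 μM⁻¹·s⁻¹.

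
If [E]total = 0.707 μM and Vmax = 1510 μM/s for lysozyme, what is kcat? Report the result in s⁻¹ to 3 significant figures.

2140 s⁻¹

kcat = Vmax/[E]total = 1510 μM/s / 0.707 μM = 2140 s⁻¹.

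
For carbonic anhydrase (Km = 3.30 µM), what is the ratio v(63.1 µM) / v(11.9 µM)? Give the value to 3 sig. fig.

1.21

Since Vmax cancels, v₂/v₁ = [S]₂(Km+[S]₁) / [S]₁(Km+[S]₂).
= 63.1×(3.30+11.9) / (11.9×(3.30+63.1)) = 959.1/790.2 = 1.21.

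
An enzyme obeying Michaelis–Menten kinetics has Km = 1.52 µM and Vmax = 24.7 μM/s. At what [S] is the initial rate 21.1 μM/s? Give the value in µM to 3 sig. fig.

The required fractional saturation is v/Vmax = 21.1/24.7 = 0.8543.
Then [S]/(Km+[S]) = 0.8543 ⇒ [S] = 1.52 × 0.8543/(1 − 0.8543) = 8.91 µM.

8.91 µM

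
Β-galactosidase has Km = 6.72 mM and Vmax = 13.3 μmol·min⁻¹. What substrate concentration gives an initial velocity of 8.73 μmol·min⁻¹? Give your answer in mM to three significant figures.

Rearranging v = Vmax[S]/(Km+[S]) gives [S] = Km·v/(Vmax − v).
[S] = 6.72 × 8.73 / (13.3 − 8.73) = 58.67/4.570 = 12.8 mM.

12.8 mM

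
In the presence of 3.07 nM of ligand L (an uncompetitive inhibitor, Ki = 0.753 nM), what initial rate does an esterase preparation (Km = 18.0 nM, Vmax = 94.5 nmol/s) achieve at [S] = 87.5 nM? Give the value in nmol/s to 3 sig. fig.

α = 1 + [I]/Ki = 1 + 3.07/0.753 = 5.077.
For an uncompetitive inhibitor, both parameters are divided by α, giving Vmax/α and Km/α: Km,app = 3.55 nM, Vmax,app = 18.6 nmol/s.
v = Vmax,app·[S]/(Km,app + [S]) = 18.6 × 87.5/(3.55 + 87.5) = 17.9 nmol/s.

17.9 nmol/s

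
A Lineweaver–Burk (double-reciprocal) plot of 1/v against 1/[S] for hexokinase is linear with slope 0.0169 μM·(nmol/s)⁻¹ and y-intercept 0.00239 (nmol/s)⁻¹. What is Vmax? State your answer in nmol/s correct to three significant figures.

418 nmol/s

The y-intercept of a Lineweaver–Burk plot equals 1/Vmax, so Vmax = 1/0.00239 = 418 nmol/s.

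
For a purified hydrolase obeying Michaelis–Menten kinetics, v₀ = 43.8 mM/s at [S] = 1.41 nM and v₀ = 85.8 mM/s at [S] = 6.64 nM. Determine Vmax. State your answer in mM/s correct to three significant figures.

116 mM/s

In reciprocal form, 1/v = (Km/Vmax)·(1/[S]) + 1/Vmax. The two points give (1/[S], 1/v) = (0.7092, 0.02283) and (0.1506, 0.01166).
Slope = (0.02283 − 0.01166)/(0.7092 − 0.1506) = 0.02001; intercept = 0.02283 − 0.02001×0.7092 = 0.008642.
Vmax = 1/intercept = 116 mM/s; Km = slope × Vmax = 0.02001 × 116 = 2.32 nM.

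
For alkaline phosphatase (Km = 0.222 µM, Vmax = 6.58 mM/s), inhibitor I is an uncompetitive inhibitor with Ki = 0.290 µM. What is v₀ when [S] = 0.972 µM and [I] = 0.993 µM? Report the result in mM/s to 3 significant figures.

1.41 mM/s

With α = 1 + [I]/Ki = 1 + 0.993/0.290 = 4.424, the uncompetitive rate law is v = (Vmax/α)·[S] / (Km/α + [S]).
v = (6.58/4.424)×0.972 / (0.222/4.424 + 0.972) = 1.446/1.022 = 1.41 mM/s.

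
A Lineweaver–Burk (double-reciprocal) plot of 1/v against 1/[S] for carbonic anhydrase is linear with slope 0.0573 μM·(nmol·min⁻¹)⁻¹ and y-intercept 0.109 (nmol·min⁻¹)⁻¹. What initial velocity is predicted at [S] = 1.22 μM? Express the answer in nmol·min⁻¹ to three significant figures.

6.41 nmol·min⁻¹

The y-intercept is 1/Vmax, so Vmax = 1/0.109 = 9.17 nmol·min⁻¹.
The slope is Km/Vmax, so Km = 0.0573 × 9.17 = 0.526 μM.
Then v = 9.17 × 1.22/(0.526 + 1.22) = 6.41 nmol·min⁻¹.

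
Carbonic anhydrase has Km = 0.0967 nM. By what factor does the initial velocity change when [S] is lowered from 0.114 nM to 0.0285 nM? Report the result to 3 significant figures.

0.421

The fractional saturations are [S]/(Km+[S]) = 0.114/0.2107 = 0.5411 and 0.0285/0.1252 = 0.2276.
v₂/v₁ is just their ratio: 0.2276/0.5411 = 0.421.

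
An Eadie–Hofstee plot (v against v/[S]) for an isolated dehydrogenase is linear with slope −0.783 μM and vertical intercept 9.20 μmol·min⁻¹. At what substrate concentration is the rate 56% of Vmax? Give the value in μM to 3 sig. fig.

0.997 μM

The Eadie–Hofstee slope gives Km = 0.783 μM (slope = −Km).
v/Vmax = [S]/(Km+[S]) = 0.56 ⇒ [S] = Km·0.56/(1−0.56) = 0.783 × 1.273 = 0.997 μM.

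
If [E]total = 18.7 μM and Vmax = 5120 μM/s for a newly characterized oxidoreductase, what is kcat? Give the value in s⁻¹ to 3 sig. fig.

kcat = Vmax/[E]total = 5120 μM/s / 18.7 μM = 274 s⁻¹.

274 s⁻¹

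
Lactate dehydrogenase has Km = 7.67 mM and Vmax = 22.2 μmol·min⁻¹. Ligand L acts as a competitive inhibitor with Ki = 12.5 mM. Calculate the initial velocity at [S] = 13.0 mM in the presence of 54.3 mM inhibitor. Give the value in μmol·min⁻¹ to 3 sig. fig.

α = 1 + [I]/Ki = 1 + 54.3/12.5 = 5.344.
For a competitive inhibitor, Vmax is unchanged and the apparent Km becomes α·Km: Km,app = 41.0 mM, Vmax,app = 22.2 μmol·min⁻¹.
v = Vmax,app·[S]/(Km,app + [S]) = 22.2 × 13.0/(41.0 + 13.0) = 5.35 μmol·min⁻¹.

5.35 μmol·min⁻¹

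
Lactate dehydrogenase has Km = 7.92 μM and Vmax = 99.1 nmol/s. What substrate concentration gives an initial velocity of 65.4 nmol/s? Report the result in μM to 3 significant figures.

15.4 μM

The required fractional saturation is v/Vmax = 65.4/99.1 = 0.6599.
Then [S]/(Km+[S]) = 0.6599 ⇒ [S] = 7.92 × 0.6599/(1 − 0.6599) = 15.4 μM.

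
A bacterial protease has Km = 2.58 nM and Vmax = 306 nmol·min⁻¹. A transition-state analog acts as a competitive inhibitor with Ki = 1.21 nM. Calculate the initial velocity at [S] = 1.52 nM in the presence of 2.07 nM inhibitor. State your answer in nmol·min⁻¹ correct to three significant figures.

α = 1 + [I]/Ki = 1 + 2.07/1.21 = 2.711.
For a competitive inhibitor, Vmax is unchanged and the apparent Km becomes α·Km: Km,app = 6.99 nM, Vmax,app = 306 nmol·min⁻¹.
v = Vmax,app·[S]/(Km,app + [S]) = 306 × 1.52/(6.99 + 1.52) = 54.6 nmol·min⁻¹.

54.6 nmol·min⁻¹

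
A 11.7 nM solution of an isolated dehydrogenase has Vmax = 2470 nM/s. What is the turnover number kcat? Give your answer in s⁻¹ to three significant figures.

kcat = Vmax/[E]total = 2470 nM/s / 11.7 nM = 211 s⁻¹.

211 s⁻¹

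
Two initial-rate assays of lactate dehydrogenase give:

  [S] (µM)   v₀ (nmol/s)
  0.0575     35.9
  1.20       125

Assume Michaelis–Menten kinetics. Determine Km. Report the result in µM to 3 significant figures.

From v = Vmax[S]/(Km+[S]), each point gives Vmax = v(Km+[S])/[S].
Equating: 35.9(Km+0.0575)/0.0575 = 125(Km+1.20)/1.20.
624.3·Km + 35.9 = 104.2·Km + 125, so (624.3 − 104.2)·Km = 125 − 35.9.
Km = 89.10/520.2 = 0.171 µM; then Vmax = 35.9(0.171+0.0575)/0.0575 = 143 nmol/s.

0.171 µM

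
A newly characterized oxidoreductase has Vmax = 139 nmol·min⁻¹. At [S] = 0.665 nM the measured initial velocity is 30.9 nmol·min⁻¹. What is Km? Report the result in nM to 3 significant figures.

From v = Vmax[S]/(Km+[S]), Km = [S](Vmax − v)/v.
Km = 0.665 × (139 − 30.9) / 30.9 = 71.89/30.9 = 2.33 nM.

2.33 nM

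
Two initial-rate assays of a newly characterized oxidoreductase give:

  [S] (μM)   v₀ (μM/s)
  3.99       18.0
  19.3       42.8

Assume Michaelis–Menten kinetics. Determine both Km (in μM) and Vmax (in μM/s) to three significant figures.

Km = 10.8 μM; Vmax = 66.8 μM/s

In reciprocal form, 1/v = (Km/Vmax)·(1/[S]) + 1/Vmax. The two points give (1/[S], 1/v) = (0.2506, 0.05556) and (0.05181, 0.02336).
Slope = (0.05556 − 0.02336)/(0.2506 − 0.05181) = 0.1619; intercept = 0.05556 − 0.1619×0.2506 = 0.01498.
Vmax = 1/intercept = 66.8 μM/s; Km = slope × Vmax = 0.1619 × 66.8 = 10.8 μM.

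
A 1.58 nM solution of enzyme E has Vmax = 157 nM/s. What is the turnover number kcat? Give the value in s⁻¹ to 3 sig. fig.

99.4 s⁻¹

kcat = Vmax/[E]total = 157 nM/s / 1.58 nM = 99.4 s⁻¹.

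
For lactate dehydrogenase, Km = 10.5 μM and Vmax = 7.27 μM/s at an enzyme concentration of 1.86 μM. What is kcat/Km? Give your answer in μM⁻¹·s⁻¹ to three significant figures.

0.372 μM⁻¹·s⁻¹

kcat = Vmax/[E]total = 7.27/1.86 = 3.91 s⁻¹.
kcat/Km = 3.91/10.5 = 0.372 μM⁻¹·s⁻¹.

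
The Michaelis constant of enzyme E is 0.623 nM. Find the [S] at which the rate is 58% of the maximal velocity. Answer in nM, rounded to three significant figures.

v/Vmax = [S]/(Km+[S]) = 0.58, so [S] = Km·0.58/(1 − 0.58) = 0.623 × 1.381.
[S] = 0.860 nM.

0.860 nM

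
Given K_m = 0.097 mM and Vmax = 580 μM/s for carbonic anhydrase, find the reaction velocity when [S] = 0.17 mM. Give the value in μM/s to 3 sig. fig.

v = Vmax·[S]/(Km + [S]) = 580 × 0.17 / (0.097 + 0.17)
  = 98.60 / 0.2670 = 369 μM/s.

369 μM/s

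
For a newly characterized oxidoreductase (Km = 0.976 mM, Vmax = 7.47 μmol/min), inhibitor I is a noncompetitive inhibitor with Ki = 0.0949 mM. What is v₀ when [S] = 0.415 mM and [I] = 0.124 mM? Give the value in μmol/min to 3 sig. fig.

0.966 μmol/min

α = 1 + [I]/Ki = 1 + 0.124/0.0949 = 2.307.
For a noncompetitive inhibitor, Vmax is reduced to Vmax/α while Km is unchanged: Km,app = 0.976 mM, Vmax,app = 3.24 μmol/min.
v = Vmax,app·[S]/(Km,app + [S]) = 3.24 × 0.415/(0.976 + 0.415) = 0.966 μmol/min.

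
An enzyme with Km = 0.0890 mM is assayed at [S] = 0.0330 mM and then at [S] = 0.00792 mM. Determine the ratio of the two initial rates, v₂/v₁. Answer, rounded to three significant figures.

Since Vmax cancels, v₂/v₁ = [S]₂(Km+[S]₁) / [S]₁(Km+[S]₂).
= 0.00792×(0.0890+0.0330) / (0.0330×(0.0890+0.00792)) = 0.0009662/0.003198 = 0.302.

0.302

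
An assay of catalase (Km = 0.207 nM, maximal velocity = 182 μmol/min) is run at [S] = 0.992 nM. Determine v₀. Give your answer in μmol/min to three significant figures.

v = Vmax·[S]/(Km + [S]) = 182 × 0.992 / (0.207 + 0.992)
  = 180.5 / 1.199 = 151 μmol/min.

151 μmol/min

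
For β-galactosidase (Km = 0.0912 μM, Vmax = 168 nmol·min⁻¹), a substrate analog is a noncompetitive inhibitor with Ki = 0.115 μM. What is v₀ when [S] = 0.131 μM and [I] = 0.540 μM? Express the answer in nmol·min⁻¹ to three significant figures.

17.4 nmol·min⁻¹

α = 1 + [I]/Ki = 1 + 0.540/0.115 = 5.696.
For a noncompetitive inhibitor, Vmax is reduced to Vmax/α while Km is unchanged: Km,app = 0.0912 μM, Vmax,app = 29.5 nmol·min⁻¹.
v = Vmax,app·[S]/(Km,app + [S]) = 29.5 × 0.131/(0.0912 + 0.131) = 17.4 nmol·min⁻¹.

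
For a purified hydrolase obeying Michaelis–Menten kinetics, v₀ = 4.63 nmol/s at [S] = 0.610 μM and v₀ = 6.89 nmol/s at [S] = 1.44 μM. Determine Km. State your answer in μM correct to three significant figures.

In reciprocal form, 1/v = (Km/Vmax)·(1/[S]) + 1/Vmax. The two points give (1/[S], 1/v) = (1.639, 0.2160) and (0.6944, 0.1451).
Slope = (0.2160 − 0.1451)/(1.639 − 0.6944) = 0.07498; intercept = 0.2160 − 0.07498×1.639 = 0.09307.
Vmax = 1/intercept = 10.7 nmol/s; Km = slope × Vmax = 0.07498 × 10.7 = 0.806 μM.

0.806 μM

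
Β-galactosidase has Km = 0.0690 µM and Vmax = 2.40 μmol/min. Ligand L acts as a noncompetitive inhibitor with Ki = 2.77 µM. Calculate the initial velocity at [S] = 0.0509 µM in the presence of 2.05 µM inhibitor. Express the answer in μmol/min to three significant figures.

0.586 μmol/min

With α = 1 + [I]/Ki = 1 + 2.05/2.77 = 1.740, the noncompetitive rate law is v = (Vmax/α)·[S] / (Km + [S]).
v = (2.40/1.740)×0.0509 / (0.0690 + 0.0509) = 0.07020/0.1199 = 0.586 μmol/min.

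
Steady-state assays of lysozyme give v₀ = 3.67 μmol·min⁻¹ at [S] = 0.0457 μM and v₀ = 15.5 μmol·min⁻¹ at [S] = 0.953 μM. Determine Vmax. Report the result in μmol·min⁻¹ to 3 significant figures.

18.5 μmol·min⁻¹

From v = Vmax[S]/(Km+[S]), each point gives Vmax = v(Km+[S])/[S].
Equating: 3.67(Km+0.0457)/0.0457 = 15.5(Km+0.953)/0.953.
80.31·Km + 3.67 = 16.26·Km + 15.5, so (80.31 − 16.26)·Km = 15.5 − 3.67.
Km = 11.83/64.04 = 0.185 μM; then Vmax = 3.67(0.185+0.0457)/0.0457 = 18.5 μmol·min⁻¹.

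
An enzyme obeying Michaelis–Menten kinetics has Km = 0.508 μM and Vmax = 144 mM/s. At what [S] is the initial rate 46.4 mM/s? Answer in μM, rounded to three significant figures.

0.242 μM

Rearranging v = Vmax[S]/(Km+[S]) gives [S] = Km·v/(Vmax − v).
[S] = 0.508 × 46.4 / (144 − 46.4) = 23.57/97.60 = 0.242 μM.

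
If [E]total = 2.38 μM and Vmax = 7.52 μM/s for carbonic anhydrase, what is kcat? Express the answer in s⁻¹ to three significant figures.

kcat = Vmax/[E]total = 7.52 μM/s / 2.38 μM = 3.16 s⁻¹.

3.16 s⁻¹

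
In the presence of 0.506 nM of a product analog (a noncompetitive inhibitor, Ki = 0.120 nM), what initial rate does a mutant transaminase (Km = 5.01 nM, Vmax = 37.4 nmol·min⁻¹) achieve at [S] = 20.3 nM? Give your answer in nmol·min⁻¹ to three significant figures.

5.75 nmol·min⁻¹

α = 1 + [I]/Ki = 1 + 0.506/0.120 = 5.217.
For a noncompetitive inhibitor, Vmax is reduced to Vmax/α while Km is unchanged: Km,app = 5.01 nM, Vmax,app = 7.17 nmol·min⁻¹.
v = Vmax,app·[S]/(Km,app + [S]) = 7.17 × 20.3/(5.01 + 20.3) = 5.75 nmol·min⁻¹.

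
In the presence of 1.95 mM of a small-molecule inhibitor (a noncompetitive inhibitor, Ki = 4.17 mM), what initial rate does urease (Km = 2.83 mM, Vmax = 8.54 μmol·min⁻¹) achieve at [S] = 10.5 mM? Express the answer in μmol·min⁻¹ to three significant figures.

α = 1 + [I]/Ki = 1 + 1.95/4.17 = 1.468.
For a noncompetitive inhibitor, Vmax is reduced to Vmax/α while Km is unchanged: Km,app = 2.83 mM, Vmax,app = 5.82 μmol·min⁻¹.
v = Vmax,app·[S]/(Km,app + [S]) = 5.82 × 10.5/(2.83 + 10.5) = 4.58 μmol·min⁻¹.

4.58 μmol·min⁻¹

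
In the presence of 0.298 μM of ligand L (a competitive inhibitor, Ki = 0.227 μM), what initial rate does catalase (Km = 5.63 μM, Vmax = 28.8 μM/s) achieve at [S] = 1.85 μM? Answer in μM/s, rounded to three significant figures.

3.58 μM/s

α = 1 + [I]/Ki = 1 + 0.298/0.227 = 2.313.
For a competitive inhibitor, Vmax is unchanged and the apparent Km becomes α·Km: Km,app = 13.0 μM, Vmax,app = 28.8 μM/s.
v = Vmax,app·[S]/(Km,app + [S]) = 28.8 × 1.85/(13.0 + 1.85) = 3.58 μM/s.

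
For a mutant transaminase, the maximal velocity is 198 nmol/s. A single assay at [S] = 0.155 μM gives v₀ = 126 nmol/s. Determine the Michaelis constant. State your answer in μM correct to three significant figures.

From v = Vmax[S]/(Km+[S]), Km = [S](Vmax − v)/v.
Km = 0.155 × (198 − 126) / 126 = 11.16/126 = 0.0886 μM.

0.0886 μM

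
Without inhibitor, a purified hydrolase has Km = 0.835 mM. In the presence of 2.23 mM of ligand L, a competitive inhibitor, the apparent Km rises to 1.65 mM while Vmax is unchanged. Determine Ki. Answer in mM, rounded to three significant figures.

2.28 mM

Competitive: Km,app = α·Km with α = 1 + [I]/Ki.
α = Km,app/Km = 1.65/0.835 = 1.976.
Since α = 1 + [I]/Ki, [I]/Ki = 1.976 − 1 = 0.9760 and Ki = 2.23/0.9760 = 2.28 mM.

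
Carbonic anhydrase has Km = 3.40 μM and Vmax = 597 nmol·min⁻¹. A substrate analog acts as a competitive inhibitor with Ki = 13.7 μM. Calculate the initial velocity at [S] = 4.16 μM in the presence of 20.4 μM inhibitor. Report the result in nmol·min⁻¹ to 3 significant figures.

α = 1 + [I]/Ki = 1 + 20.4/13.7 = 2.489.
For a competitive inhibitor, Vmax is unchanged and the apparent Km becomes α·Km: Km,app = 8.46 μM, Vmax,app = 597 nmol·min⁻¹.
v = Vmax,app·[S]/(Km,app + [S]) = 597 × 4.16/(8.46 + 4.16) = 197 nmol·min⁻¹.

197 nmol·min⁻¹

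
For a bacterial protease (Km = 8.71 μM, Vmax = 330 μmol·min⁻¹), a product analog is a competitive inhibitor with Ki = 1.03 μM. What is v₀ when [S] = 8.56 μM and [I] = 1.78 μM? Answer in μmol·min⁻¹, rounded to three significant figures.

With α = 1 + [I]/Ki = 1 + 1.78/1.03 = 2.728, the competitive rate law is v = Vmax[S] / (αKm + [S]).
v = 330×8.56 / (2.728×8.71 + 8.56) = 2825/32.32 = 87.4 μmol·min⁻¹.

87.4 μmol·min⁻¹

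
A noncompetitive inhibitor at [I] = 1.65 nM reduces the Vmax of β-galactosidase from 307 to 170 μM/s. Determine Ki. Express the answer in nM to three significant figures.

Noncompetitive: Vmax,app = Vmax/α with α = 1 + [I]/Ki.
α = Vmax/Vmax,app = 307/170 = 1.806.
Since α = 1 + [I]/Ki, [I]/Ki = 1.806 − 1 = 0.8059 and Ki = 1.65/0.8059 = 2.05 nM.

2.05 nM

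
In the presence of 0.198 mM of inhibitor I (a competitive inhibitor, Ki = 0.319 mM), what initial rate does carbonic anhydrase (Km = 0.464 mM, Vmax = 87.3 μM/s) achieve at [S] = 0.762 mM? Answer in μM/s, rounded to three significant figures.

43.9 μM/s

With α = 1 + [I]/Ki = 1 + 0.198/0.319 = 1.621, the competitive rate law is v = Vmax[S] / (αKm + [S]).
v = 87.3×0.762 / (1.621×0.464 + 0.762) = 66.52/1.514 = 43.9 μM/s.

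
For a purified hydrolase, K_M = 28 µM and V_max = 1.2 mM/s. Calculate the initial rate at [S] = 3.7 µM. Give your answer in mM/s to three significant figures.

v = Vmax·[S]/(Km + [S]) = 1.2 × 3.7 / (28 + 3.7)
  = 4.440 / 31.70 = 0.140 mM/s.

0.140 mM/s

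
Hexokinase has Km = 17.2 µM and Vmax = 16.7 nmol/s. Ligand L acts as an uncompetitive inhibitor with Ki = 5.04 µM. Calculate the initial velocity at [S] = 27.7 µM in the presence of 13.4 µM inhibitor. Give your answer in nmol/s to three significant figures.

3.90 nmol/s

With α = 1 + [I]/Ki = 1 + 13.4/5.04 = 3.659, the uncompetitive rate law is v = (Vmax/α)·[S] / (Km/α + [S]).
v = (16.7/3.659)×27.7 / (17.2/3.659 + 27.7) = 126.4/32.40 = 3.90 nmol/s.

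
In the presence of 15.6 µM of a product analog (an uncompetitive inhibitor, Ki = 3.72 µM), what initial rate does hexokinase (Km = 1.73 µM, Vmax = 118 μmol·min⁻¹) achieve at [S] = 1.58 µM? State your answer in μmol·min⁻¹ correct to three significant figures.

α = 1 + [I]/Ki = 1 + 15.6/3.72 = 5.194.
For an uncompetitive inhibitor, both parameters are divided by α, giving Vmax/α and Km/α: Km,app = 0.333 µM, Vmax,app = 22.7 μmol·min⁻¹.
v = Vmax,app·[S]/(Km,app + [S]) = 22.7 × 1.58/(0.333 + 1.58) = 18.8 μmol·min⁻¹.

18.8 μmol·min⁻¹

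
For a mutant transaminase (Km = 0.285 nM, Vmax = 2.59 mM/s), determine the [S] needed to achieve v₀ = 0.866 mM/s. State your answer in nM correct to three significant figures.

0.143 nM

Rearranging v = Vmax[S]/(Km+[S]) gives [S] = Km·v/(Vmax − v).
[S] = 0.285 × 0.866 / (2.59 − 0.866) = 0.2468/1.724 = 0.143 nM.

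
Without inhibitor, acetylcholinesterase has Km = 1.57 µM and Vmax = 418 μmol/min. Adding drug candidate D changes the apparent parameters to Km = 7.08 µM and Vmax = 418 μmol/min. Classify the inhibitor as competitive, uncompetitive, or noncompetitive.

competitive

Km increases (1.57 → 7.08 µM) while Vmax is unchanged — the hallmark of competitive inhibition.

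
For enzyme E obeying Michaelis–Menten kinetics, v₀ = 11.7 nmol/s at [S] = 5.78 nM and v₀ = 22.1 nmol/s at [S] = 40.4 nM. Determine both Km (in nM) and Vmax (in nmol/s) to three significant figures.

Km = 7.04 nM; Vmax = 26.0 nmol/s

From v = Vmax[S]/(Km+[S]), each point gives Vmax = v(Km+[S])/[S].
Equating: 11.7(Km+5.78)/5.78 = 22.1(Km+40.4)/40.4.
2.024·Km + 11.7 = 0.5470·Km + 22.1, so (2.024 − 0.5470)·Km = 22.1 − 11.7.
Km = 10.40/1.477 = 7.04 nM; then Vmax = 11.7(7.04+5.78)/5.78 = 26.0 nmol/s.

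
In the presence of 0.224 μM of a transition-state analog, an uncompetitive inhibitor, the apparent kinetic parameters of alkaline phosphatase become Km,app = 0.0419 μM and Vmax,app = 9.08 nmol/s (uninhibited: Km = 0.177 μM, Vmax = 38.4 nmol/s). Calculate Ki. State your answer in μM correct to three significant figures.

0.0694 μM

Uncompetitive: Vmax,app = Vmax/α (and Km,app = Km/α) with α = 1 + [I]/Ki.
α = Vmax/Vmax,app = 38.4/9.08 = 4.229.
Since α = 1 + [I]/Ki, [I]/Ki = 4.229 − 1 = 3.229 and Ki = 0.224/3.229 = 0.0694 μM.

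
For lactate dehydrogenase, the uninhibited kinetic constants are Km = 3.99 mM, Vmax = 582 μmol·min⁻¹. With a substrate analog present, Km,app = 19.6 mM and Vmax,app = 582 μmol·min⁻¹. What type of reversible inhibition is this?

competitive

Km increases (3.99 → 19.6 mM) while Vmax is unchanged — the hallmark of competitive inhibition.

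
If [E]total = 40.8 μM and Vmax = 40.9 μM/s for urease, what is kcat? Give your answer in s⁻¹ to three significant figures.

kcat = Vmax/[E]total = 40.9 μM/s / 40.8 μM = 1.00 s⁻¹.

1.00 s⁻¹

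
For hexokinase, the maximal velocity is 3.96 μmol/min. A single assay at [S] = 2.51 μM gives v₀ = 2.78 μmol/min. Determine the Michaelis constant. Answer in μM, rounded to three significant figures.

1.07 μM

From v = Vmax[S]/(Km+[S]), Km = [S](Vmax − v)/v.
Km = 2.51 × (3.96 − 2.78) / 2.78 = 2.962/2.78 = 1.07 μM.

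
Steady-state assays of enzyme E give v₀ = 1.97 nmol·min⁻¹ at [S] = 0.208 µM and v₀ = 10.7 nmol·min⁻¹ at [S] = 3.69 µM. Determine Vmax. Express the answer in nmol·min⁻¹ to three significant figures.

14.6 nmol·min⁻¹

In reciprocal form, 1/v = (Km/Vmax)·(1/[S]) + 1/Vmax. The two points give (1/[S], 1/v) = (4.808, 0.5076) and (0.2710, 0.09346).
Slope = (0.5076 − 0.09346)/(4.808 − 0.2710) = 0.09129; intercept = 0.5076 − 0.09129×4.808 = 0.06872.
Vmax = 1/intercept = 14.6 nmol·min⁻¹; Km = slope × Vmax = 0.09129 × 14.6 = 1.33 µM.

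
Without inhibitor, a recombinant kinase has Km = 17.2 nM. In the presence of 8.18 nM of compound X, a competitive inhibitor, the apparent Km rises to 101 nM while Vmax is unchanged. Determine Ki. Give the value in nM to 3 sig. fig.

Competitive: Km,app = α·Km with α = 1 + [I]/Ki.
α = Km,app/Km = 101/17.2 = 5.872.
Ki = [I]/(α − 1) = 8.18/4.872 = 1.68 nM.

1.68 nM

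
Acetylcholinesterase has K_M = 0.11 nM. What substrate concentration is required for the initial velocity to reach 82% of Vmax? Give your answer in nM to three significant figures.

v/Vmax = [S]/(Km+[S]) = 0.82, so [S] = Km·0.82/(1 − 0.82) = 0.11 × 4.556.
[S] = 0.501 nM.

0.501 nM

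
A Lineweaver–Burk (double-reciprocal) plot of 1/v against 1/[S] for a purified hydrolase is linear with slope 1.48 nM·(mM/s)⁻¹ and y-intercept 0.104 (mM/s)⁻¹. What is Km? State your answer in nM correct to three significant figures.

14.2 nM

y-intercept = 1/Vmax ⇒ Vmax = 9.62 mM/s; slope = Km/Vmax ⇒ Km = slope × Vmax.
Km = 1.48 × 9.62 = 14.2 nM.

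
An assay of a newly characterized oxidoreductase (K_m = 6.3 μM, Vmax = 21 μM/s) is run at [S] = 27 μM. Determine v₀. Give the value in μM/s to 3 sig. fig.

v = Vmax·[S]/(Km + [S]) = 21 × 27 / (6.3 + 27)
  = 567.0 / 33.30 = 17.0 μM/s.

17.0 μM/s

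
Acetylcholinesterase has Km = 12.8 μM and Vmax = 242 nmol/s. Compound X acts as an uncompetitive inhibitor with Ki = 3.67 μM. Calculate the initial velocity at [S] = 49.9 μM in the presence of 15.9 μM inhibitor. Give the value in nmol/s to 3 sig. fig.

43.3 nmol/s

With α = 1 + [I]/Ki = 1 + 15.9/3.67 = 5.332, the uncompetitive rate law is v = (Vmax/α)·[S] / (Km/α + [S]).
v = (242/5.332)×49.9 / (12.8/5.332 + 49.9) = 2265/52.30 = 43.3 nmol/s.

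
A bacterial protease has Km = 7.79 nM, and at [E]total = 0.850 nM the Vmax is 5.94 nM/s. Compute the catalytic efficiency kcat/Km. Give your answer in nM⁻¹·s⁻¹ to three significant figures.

kcat = Vmax/[E]total = 5.94/0.850 = 6.99 s⁻¹.
kcat/Km = 6.99/7.79 = 0.897 nM⁻¹·s⁻¹.

0.897 nM⁻¹·s⁻¹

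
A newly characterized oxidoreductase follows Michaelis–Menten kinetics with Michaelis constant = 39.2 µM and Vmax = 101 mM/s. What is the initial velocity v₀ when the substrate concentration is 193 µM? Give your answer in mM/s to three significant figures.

83.9 mM/s

v = Vmax·[S]/(Km + [S]) = 101 × 193 / (39.2 + 193)
  = 19490 / 232.2 = 83.9 mM/s.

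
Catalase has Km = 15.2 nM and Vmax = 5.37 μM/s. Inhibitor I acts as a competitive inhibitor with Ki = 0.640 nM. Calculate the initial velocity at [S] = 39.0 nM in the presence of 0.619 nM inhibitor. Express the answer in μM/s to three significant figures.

3.04 μM/s

α = 1 + [I]/Ki = 1 + 0.619/0.640 = 1.967.
For a competitive inhibitor, Vmax is unchanged and the apparent Km becomes α·Km: Km,app = 29.9 nM, Vmax,app = 5.37 μM/s.
v = Vmax,app·[S]/(Km,app + [S]) = 5.37 × 39.0/(29.9 + 39.0) = 3.04 μM/s.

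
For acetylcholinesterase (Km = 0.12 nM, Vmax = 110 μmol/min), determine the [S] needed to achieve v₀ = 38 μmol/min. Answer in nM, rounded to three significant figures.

0.0633 nM

The required fractional saturation is v/Vmax = 38/110 = 0.3455.
Then [S]/(Km+[S]) = 0.3455 ⇒ [S] = 0.12 × 0.3455/(1 − 0.3455) = 0.0633 nM.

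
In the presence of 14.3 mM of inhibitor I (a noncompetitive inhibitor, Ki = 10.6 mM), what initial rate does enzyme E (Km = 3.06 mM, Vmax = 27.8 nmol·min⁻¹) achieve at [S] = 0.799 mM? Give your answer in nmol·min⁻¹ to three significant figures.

α = 1 + [I]/Ki = 1 + 14.3/10.6 = 2.349.
For a noncompetitive inhibitor, Vmax is reduced to Vmax/α while Km is unchanged: Km,app = 3.06 mM, Vmax,app = 11.8 nmol·min⁻¹.
v = Vmax,app·[S]/(Km,app + [S]) = 11.8 × 0.799/(3.06 + 0.799) = 2.45 nmol·min⁻¹.

2.45 nmol·min⁻¹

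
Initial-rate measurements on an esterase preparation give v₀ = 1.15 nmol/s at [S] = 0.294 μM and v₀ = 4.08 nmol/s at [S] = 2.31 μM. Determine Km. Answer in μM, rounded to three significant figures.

1.37 μM

From v = Vmax[S]/(Km+[S]), each point gives Vmax = v(Km+[S])/[S].
Equating: 1.15(Km+0.294)/0.294 = 4.08(Km+2.31)/2.31.
3.912·Km + 1.15 = 1.766·Km + 4.08, so (3.912 − 1.766)·Km = 4.08 − 1.15.
Km = 2.930/2.145 = 1.37 μM; then Vmax = 1.15(1.37+0.294)/0.294 = 6.49 nmol/s.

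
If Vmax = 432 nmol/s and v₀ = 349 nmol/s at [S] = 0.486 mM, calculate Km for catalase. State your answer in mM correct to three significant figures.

0.116 mM

From v = Vmax[S]/(Km+[S]), Km = [S](Vmax − v)/v.
Km = 0.486 × (432 − 349) / 349 = 40.34/349 = 0.116 mM.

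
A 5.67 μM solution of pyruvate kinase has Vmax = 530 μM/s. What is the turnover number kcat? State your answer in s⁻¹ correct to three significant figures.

kcat = Vmax/[E]total = 530 μM/s / 5.67 μM = 93.5 s⁻¹.

93.5 s⁻¹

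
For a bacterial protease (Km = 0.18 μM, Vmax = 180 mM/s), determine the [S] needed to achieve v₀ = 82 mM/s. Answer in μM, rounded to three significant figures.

0.151 μM

Rearranging v = Vmax[S]/(Km+[S]) gives [S] = Km·v/(Vmax − v).
[S] = 0.18 × 82 / (180 − 82) = 14.76/98.00 = 0.151 μM.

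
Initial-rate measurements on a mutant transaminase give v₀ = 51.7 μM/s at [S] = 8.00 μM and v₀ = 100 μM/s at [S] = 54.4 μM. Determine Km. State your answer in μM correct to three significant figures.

In reciprocal form, 1/v = (Km/Vmax)·(1/[S]) + 1/Vmax. The two points give (1/[S], 1/v) = (0.1250, 0.01934) and (0.01838, 0.01000).
Slope = (0.01934 − 0.01000)/(0.1250 − 0.01838) = 0.08762; intercept = 0.01934 − 0.08762×0.1250 = 0.008389.
Vmax = 1/intercept = 119 μM/s; Km = slope × Vmax = 0.08762 × 119 = 10.4 μM.

10.4 μM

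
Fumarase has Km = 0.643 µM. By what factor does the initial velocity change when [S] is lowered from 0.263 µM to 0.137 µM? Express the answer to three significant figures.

The fractional saturations are [S]/(Km+[S]) = 0.263/0.9060 = 0.2903 and 0.137/0.7800 = 0.1756.
v₂/v₁ is just their ratio: 0.1756/0.2903 = 0.605.

0.605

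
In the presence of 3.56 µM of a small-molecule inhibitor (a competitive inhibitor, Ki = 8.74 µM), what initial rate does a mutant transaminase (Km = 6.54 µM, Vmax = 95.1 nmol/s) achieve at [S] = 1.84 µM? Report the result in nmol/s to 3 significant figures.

With α = 1 + [I]/Ki = 1 + 3.56/8.74 = 1.407, the competitive rate law is v = Vmax[S] / (αKm + [S]).
v = 95.1×1.84 / (1.407×6.54 + 1.84) = 175.0/11.04 = 15.8 nmol/s.

15.8 nmol/s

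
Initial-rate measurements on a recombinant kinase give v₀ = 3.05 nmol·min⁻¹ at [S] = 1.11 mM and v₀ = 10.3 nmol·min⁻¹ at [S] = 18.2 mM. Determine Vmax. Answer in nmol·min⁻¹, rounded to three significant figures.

12.2 nmol·min⁻¹

From v = Vmax[S]/(Km+[S]), each point gives Vmax = v(Km+[S])/[S].
Equating: 3.05(Km+1.11)/1.11 = 10.3(Km+18.2)/18.2.
2.748·Km + 3.05 = 0.5659·Km + 10.3, so (2.748 − 0.5659)·Km = 10.3 − 3.05.
Km = 7.250/2.182 = 3.32 mM; then Vmax = 3.05(3.32+1.11)/1.11 = 12.2 nmol·min⁻¹.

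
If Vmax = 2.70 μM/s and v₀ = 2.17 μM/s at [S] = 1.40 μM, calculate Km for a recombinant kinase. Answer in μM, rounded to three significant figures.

0.342 μM

From v = Vmax[S]/(Km+[S]), Km = [S](Vmax − v)/v.
Km = 1.40 × (2.70 − 2.17) / 2.17 = 0.7420/2.17 = 0.342 μM.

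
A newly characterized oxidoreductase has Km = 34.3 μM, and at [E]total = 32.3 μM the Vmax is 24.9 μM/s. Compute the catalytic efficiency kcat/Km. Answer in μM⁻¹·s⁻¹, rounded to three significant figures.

0.0225 μM⁻¹·s⁻¹

kcat = Vmax/[E]total = 24.9/32.3 = 0.771 s⁻¹.
kcat/Km = 0.771/34.3 = 0.0225 μM⁻¹·s⁻¹.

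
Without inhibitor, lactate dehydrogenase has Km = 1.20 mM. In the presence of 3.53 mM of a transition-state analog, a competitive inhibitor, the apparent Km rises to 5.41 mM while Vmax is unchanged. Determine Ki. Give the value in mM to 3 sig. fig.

1.01 mM

Competitive: Km,app = α·Km with α = 1 + [I]/Ki.
α = Km,app/Km = 5.41/1.20 = 4.508.
Ki = [I]/(α − 1) = 3.53/3.508 = 1.01 mM.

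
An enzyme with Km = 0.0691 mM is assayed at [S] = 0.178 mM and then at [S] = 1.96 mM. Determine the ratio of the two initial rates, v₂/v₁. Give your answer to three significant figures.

Since Vmax cancels, v₂/v₁ = [S]₂(Km+[S]₁) / [S]₁(Km+[S]₂).
= 1.96×(0.0691+0.178) / (0.178×(0.0691+1.96)) = 0.4843/0.3612 = 1.34.

1.34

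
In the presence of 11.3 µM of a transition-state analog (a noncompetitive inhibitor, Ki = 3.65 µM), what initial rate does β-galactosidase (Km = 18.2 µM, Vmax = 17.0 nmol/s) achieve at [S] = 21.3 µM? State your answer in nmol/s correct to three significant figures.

2.24 nmol/s

With α = 1 + [I]/Ki = 1 + 11.3/3.65 = 4.096, the noncompetitive rate law is v = (Vmax/α)·[S] / (Km + [S]).
v = (17.0/4.096)×21.3 / (18.2 + 21.3) = 88.41/39.50 = 2.24 nmol/s.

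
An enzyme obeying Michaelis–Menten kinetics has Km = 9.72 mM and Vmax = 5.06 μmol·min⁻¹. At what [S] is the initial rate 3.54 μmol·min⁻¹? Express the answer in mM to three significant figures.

22.6 mM

Rearranging v = Vmax[S]/(Km+[S]) gives [S] = Km·v/(Vmax − v).
[S] = 9.72 × 3.54 / (5.06 − 3.54) = 34.41/1.520 = 22.6 mM.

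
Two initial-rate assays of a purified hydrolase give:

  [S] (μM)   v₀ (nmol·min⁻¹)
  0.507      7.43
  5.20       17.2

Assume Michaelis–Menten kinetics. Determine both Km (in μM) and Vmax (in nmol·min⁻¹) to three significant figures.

From v = Vmax[S]/(Km+[S]), each point gives Vmax = v(Km+[S])/[S].
Equating: 7.43(Km+0.507)/0.507 = 17.2(Km+5.20)/5.20.
14.65·Km + 7.43 = 3.308·Km + 17.2, so (14.65 − 3.308)·Km = 17.2 − 7.43.
Km = 9.770/11.35 = 0.861 μM; then Vmax = 7.43(0.861+0.507)/0.507 = 20.0 nmol·min⁻¹.

Km = 0.861 μM; Vmax = 20.0 nmol·min⁻¹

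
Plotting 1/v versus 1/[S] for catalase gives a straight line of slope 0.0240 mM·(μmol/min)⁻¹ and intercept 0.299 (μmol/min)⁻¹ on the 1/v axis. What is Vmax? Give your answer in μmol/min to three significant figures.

The y-intercept of a Lineweaver–Burk plot equals 1/Vmax, so Vmax = 1/0.299 = 3.34 μmol/min.

3.34 μmol/min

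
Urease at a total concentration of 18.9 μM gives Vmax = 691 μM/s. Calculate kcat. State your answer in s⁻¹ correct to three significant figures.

36.6 s⁻¹

kcat = Vmax/[E]total = 691 μM/s / 18.9 μM = 36.6 s⁻¹.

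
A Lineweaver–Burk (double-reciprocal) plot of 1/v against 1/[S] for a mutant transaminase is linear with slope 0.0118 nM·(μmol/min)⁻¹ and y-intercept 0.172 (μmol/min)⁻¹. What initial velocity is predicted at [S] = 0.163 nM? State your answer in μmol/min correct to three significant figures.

The y-intercept is 1/Vmax, so Vmax = 1/0.172 = 5.81 μmol/min.
The slope is Km/Vmax, so Km = 0.0118 × 5.81 = 0.0686 nM.
Then v = 5.81 × 0.163/(0.0686 + 0.163) = 4.09 μmol/min.

4.09 μmol/min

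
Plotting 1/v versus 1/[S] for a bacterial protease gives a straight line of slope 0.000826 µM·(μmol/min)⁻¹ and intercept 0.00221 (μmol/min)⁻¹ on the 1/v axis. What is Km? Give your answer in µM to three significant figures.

0.374 µM

y-intercept = 1/Vmax ⇒ Vmax = 452 μmol/min; slope = Km/Vmax ⇒ Km = slope × Vmax.
Km = 0.000826 × 452 = 0.374 µM.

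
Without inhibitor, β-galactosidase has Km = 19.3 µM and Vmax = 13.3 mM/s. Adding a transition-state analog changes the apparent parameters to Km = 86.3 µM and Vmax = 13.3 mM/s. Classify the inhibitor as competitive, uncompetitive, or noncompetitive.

Km increases (19.3 → 86.3 µM) while Vmax is unchanged — the hallmark of competitive inhibition.

competitive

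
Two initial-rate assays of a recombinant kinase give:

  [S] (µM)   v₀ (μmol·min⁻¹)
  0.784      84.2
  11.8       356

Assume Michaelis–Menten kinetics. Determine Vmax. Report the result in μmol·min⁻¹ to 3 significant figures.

462 μmol·min⁻¹

In reciprocal form, 1/v = (Km/Vmax)·(1/[S]) + 1/Vmax. The two points give (1/[S], 1/v) = (1.276, 0.01188) and (0.08475, 0.002809).
Slope = (0.01188 − 0.002809)/(1.276 − 0.08475) = 0.007615; intercept = 0.01188 − 0.007615×1.276 = 0.002164.
Vmax = 1/intercept = 462 μmol·min⁻¹; Km = slope × Vmax = 0.007615 × 462 = 3.52 µM.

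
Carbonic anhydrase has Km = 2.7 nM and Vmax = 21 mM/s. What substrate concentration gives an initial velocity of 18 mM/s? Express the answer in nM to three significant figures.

16.2 nM

The required fractional saturation is v/Vmax = 18/21 = 0.8571.
Then [S]/(Km+[S]) = 0.8571 ⇒ [S] = 2.7 × 0.8571/(1 − 0.8571) = 16.2 nM.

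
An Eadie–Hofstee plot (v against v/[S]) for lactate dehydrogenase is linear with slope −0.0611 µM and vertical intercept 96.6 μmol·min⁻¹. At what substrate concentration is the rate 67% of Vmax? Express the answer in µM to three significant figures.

0.124 µM

The Eadie–Hofstee slope gives Km = 0.0611 µM (slope = −Km).
v/Vmax = [S]/(Km+[S]) = 0.67 ⇒ [S] = Km·0.67/(1−0.67) = 0.0611 × 2.030 = 0.124 µM.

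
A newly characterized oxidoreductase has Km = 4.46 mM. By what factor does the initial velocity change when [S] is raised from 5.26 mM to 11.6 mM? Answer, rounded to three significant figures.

The fractional saturations are [S]/(Km+[S]) = 5.26/9.720 = 0.5412 and 11.6/16.06 = 0.7223.
v₂/v₁ is just their ratio: 0.7223/0.5412 = 1.33.

1.33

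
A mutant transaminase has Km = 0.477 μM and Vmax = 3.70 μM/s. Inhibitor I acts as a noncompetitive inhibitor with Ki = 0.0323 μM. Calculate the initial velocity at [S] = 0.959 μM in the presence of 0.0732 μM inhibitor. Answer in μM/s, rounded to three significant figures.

With α = 1 + [I]/Ki = 1 + 0.0732/0.0323 = 3.266, the noncompetitive rate law is v = (Vmax/α)·[S] / (Km + [S]).
v = (3.70/3.266)×0.959 / (0.477 + 0.959) = 1.086/1.436 = 0.757 μM/s.

0.757 μM/s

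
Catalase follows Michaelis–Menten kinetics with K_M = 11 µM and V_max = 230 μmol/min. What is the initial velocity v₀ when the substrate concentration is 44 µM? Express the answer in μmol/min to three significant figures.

v = Vmax·[S]/(Km + [S]) = 230 × 44 / (11 + 44)
  = 10120 / 55.00 = 184 μmol/min.

184 μmol/min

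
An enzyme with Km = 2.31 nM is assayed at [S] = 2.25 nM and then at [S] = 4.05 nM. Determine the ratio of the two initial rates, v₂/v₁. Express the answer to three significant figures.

Since Vmax cancels, v₂/v₁ = [S]₂(Km+[S]₁) / [S]₁(Km+[S]₂).
= 4.05×(2.31+2.25) / (2.25×(2.31+4.05)) = 18.47/14.31 = 1.29.

1.29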